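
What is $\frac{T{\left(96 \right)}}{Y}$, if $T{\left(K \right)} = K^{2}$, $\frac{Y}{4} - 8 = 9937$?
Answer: $\frac{256}{1105} \approx 0.23167$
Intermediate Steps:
$Y = 39780$ ($Y = 32 + 4 \cdot 9937 = 32 + 39748 = 39780$)
$\frac{T{\left(96 \right)}}{Y} = \frac{96^{2}}{39780} = 9216 \cdot \frac{1}{39780} = \frac{256}{1105}$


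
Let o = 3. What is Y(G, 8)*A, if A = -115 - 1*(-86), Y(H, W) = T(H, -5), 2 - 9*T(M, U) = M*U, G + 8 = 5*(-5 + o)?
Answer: 2552/9 ≈ 283.56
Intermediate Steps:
G = -18 (G = -8 + 5*(-5 + 3) = -8 + 5*(-2) = -8 - 10 = -18)
T(M, U) = 2/9 - M*U/9
Y(H, W) = 2/9 + 5*H/9 (Y(H, W) = 2/9 - ⅑*H*(-5) = 2/9 + 5*H/9)
A = -29 (A = -115 + 86 = -29)
Y(G, 8)*A = (2/9 + (5/9)*(-18))*(-29) = (2/9 - 10)*(-29) = -88/9*(-29) = 2552/9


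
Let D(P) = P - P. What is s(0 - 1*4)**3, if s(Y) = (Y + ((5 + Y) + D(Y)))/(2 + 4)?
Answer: -1/8 ≈ -0.12500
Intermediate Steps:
D(P) = 0
s(Y) = 5/6 + Y/3 (s(Y) = (Y + ((5 + Y) + 0))/(2 + 4) = (Y + (5 + Y))/6 = (5 + 2*Y)*(1/6) = 5/6 + Y/3)
s(0 - 1*4)**3 = (5/6 + (0 - 1*4)/3)**3 = (5/6 + (0 - 4)/3)**3 = (5/6 + (1/3)*(-4))**3 = (5/6 - 4/3)**3 = (-1/2)**3 = -1/8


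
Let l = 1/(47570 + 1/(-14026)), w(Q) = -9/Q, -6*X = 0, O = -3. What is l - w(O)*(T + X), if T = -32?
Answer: 64052828650/667216819 ≈ 96.000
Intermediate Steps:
X = 0 (X = -⅙*0 = 0)
l = 14026/667216819 (l = 1/(47570 - 1/14026) = 1/(667216819/14026) = 14026/667216819 ≈ 2.1022e-5)
l - w(O)*(T + X) = 14026/667216819 - (-9/(-3))*(-32 + 0) = 14026/667216819 - (-9*(-⅓))*(-32) = 14026/667216819 - 3*(-32) = 14026/667216819 - 1*(-96) = 14026/667216819 + 96 = 64052828650/667216819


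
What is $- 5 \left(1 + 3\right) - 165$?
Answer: $-185$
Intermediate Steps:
$- 5 \left(1 + 3\right) - 165 = \left(-5\right) 4 - 165 = -20 - 165 = -185$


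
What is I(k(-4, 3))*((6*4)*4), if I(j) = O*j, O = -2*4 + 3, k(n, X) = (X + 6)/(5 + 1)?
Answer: -720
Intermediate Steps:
k(n, X) = 1 + X/6 (k(n, X) = (6 + X)/6 = (6 + X)*(⅙) = 1 + X/6)
O = -5 (O = -8 + 3 = -5)
I(j) = -5*j
I(k(-4, 3))*((6*4)*4) = (-5*(1 + (⅙)*3))*((6*4)*4) = (-5*(1 + ½))*(24*4) = -5*3/2*96 = -15/2*96 = -720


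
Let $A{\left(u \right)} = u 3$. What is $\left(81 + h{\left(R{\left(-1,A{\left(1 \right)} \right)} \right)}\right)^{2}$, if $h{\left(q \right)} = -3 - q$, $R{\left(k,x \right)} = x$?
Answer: $5625$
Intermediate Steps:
$A{\left(u \right)} = 3 u$
$\left(81 + h{\left(R{\left(-1,A{\left(1 \right)} \right)} \right)}\right)^{2} = \left(81 - \left(3 + 3 \cdot 1\right)\right)^{2} = \left(81 - 6\right)^{2} = 75^{2} = 5625$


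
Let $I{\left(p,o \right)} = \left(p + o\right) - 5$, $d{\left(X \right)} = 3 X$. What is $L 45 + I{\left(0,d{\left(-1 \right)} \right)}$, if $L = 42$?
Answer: $1882$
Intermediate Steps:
$I{\left(p,o \right)} = -5 + o + p$ ($I{\left(p,o \right)} = \left(o + p\right) - 5 = -5 + o + p$)
$L 45 + I{\left(0,d{\left(-1 \right)} \right)} = 42 \cdot 45 + \left(-5 + 3 \left(-1\right) + 0\right) = 1890 - 8 = 1882$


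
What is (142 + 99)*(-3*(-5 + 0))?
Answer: 3615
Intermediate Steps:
(142 + 99)*(-3*(-5 + 0)) = 241*(-3*(-5)) = 241*15 = 3615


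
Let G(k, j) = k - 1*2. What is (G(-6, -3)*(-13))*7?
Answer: 728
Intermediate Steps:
G(k, j) = -2 + k (G(k, j) = k - 2 = -2 + k)
(G(-6, -3)*(-13))*7 = ((-2 - 6)*(-13))*7 = -8*(-13)*7 = 104*7 = 728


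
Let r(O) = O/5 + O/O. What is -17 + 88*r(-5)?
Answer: -17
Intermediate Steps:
r(O) = 1 + O/5 (r(O) = O*(1/5) + 1 = O/5 + 1 = 1 + O/5)
-17 + 88*r(-5) = -17 + 88*(1 + (1/5)*(-5)) = -17 + 88*(1 - 1) = -17 + 88*0 = -17 + 0 = -17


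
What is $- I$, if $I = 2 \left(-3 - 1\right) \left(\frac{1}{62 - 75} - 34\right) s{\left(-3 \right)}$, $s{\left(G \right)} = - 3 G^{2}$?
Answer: $\frac{95688}{13} \approx 7360.6$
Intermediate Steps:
$I = - \frac{95688}{13}$ ($I = 2 \left(-3 - 1\right) \left(\frac{1}{62 - 75} - 34\right) \left(- 3 \left(-3\right)^{2}\right) = 2 \left(-4\right) \left(\frac{1}{-13} - 34\right) \left(\left(-3\right) 9\right) = - 8 \left(- \frac{1}{13} - 34\right) \left(-27\right) = \left(-8\right) \left(- \frac{443}{13}\right) \left(-27\right) = \frac{3544}{13} \left(-27\right) = - \frac{95688}{13} \approx -7360.6$)
$- I = \left(-1\right) \left(- \frac{95688}{13}\right) = \frac{95688}{13}$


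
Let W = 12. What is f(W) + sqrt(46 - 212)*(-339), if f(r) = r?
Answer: 12 - 339*I*sqrt(166) ≈ 12.0 - 4367.7*I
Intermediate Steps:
f(W) + sqrt(46 - 212)*(-339) = 12 + sqrt(46 - 212)*(-339) = 12 + sqrt(-166)*(-339) = 12 + (I*sqrt(166))*(-339) = 12 - 339*I*sqrt(166)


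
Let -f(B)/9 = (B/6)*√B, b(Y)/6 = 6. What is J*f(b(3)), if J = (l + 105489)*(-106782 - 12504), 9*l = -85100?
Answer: 3711564327096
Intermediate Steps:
b(Y) = 36 (b(Y) = 6*6 = 36)
l = -85100/9 (l = (⅑)*(-85100) = -85100/9 ≈ -9455.6)
f(B) = -3*B^(3/2)/2 (f(B) = -9*B/6*√B = -3*B^(3/2)/2)
J = -11455445454 (J = (-85100/9 + 105489)*(-106782 - 12504) = (864301/9)*(-119286) = -11455445454)
J*f(b(3)) = -(-17183168181)*36^(3/2) = -(-17183168181)*216 = -11455445454*(-324) = 3711564327096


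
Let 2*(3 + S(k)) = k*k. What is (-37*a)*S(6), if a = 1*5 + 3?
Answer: -4440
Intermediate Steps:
S(k) = -3 + k**2/2 (S(k) = -3 + (k*k)/2 = -3 + k**2/2)
a = 8 (a = 5 + 3 = 8)
(-37*a)*S(6) = (-37*8)*(-3 + (1/2)*6**2) = -296*(-3 + (1/2)*36) = -296*(-3 + 18) = -296*15 = -4440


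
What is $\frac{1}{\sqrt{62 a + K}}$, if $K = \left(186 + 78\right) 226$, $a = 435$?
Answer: $\frac{\sqrt{9626}}{28878} \approx 0.0033975$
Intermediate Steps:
$K = 59664$ ($K = 264 \cdot 226 = 59664$)
$\frac{1}{\sqrt{62 a + K}} = \frac{1}{\sqrt{62 \cdot 435 + 59664}} = \frac{1}{\sqrt{26970 + 59664}} = \frac{1}{\sqrt{86634}} = \frac{1}{3 \sqrt{9626}} = \frac{\sqrt{9626}}{28878}$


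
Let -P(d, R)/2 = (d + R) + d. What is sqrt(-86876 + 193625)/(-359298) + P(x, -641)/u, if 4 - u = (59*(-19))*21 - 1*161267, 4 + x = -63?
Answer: 775/92406 - sqrt(11861)/119766 ≈ 0.0074776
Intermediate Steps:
x = -67 (x = -4 - 63 = -67)
u = 184812 (u = 4 - ((59*(-19))*21 - 1*161267) = 4 - (-1121*21 - 161267) = 4 - (-23541 - 161267) = 4 - 1*(-184808) = 4 + 184808 = 184812)
P(d, R) = -4*d - 2*R (P(d, R) = -2*((d + R) + d) = -2*((R + d) + d) = -2*(R + 2*d) = -4*d - 2*R)
sqrt(-86876 + 193625)/(-359298) + P(x, -641)/u = sqrt(-86876 + 193625)/(-359298) + (-4*(-67) - 2*(-641))/184812 = sqrt(106749)*(-1/359298) + (268 + 1282)*(1/184812) = (3*sqrt(11861))*(-1/359298) + 1550*(1/184812) = -sqrt(11861)/119766 + 775/92406 = 775/92406 - sqrt(11861)/119766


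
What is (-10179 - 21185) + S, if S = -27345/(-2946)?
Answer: -30790333/982 ≈ -31355.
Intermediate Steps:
S = 9115/982 (S = -27345*(-1/2946) = 9115/982 ≈ 9.2821)
(-10179 - 21185) + S = (-10179 - 21185) + 9115/982 = -31364 + 9115/982 = -30790333/982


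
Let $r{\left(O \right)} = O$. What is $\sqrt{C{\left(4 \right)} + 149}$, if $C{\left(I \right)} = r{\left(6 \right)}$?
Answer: $\sqrt{155} \approx 12.45$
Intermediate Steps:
$C{\left(I \right)} = 6$
$\sqrt{C{\left(4 \right)} + 149} = \sqrt{6 + 149} = \sqrt{155}$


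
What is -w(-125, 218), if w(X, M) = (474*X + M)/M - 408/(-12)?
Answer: 25810/109 ≈ 236.79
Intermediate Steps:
w(X, M) = 34 + (M + 474*X)/M (w(X, M) = (M + 474*X)/M - 408*(-1/12) = (M + 474*X)/M + 34 = 34 + (M + 474*X)/M)
-w(-125, 218) = -(35 + 474*(-125)/218) = -(35 + 474*(-125)*(1/218)) = -(35 - 29625/109) = -1*(-25810/109) = 25810/109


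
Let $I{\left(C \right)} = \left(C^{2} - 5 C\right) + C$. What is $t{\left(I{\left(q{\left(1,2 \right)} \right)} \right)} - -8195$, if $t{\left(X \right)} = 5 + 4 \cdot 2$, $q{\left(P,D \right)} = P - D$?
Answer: $8208$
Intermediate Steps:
$I{\left(C \right)} = C^{2} - 4 C$
$t{\left(X \right)} = 13$ ($t{\left(X \right)} = 5 + 8 = 13$)
$t{\left(I{\left(q{\left(1,2 \right)} \right)} \right)} - -8195 = 13 - -8195 = 13 + 8195 = 8208$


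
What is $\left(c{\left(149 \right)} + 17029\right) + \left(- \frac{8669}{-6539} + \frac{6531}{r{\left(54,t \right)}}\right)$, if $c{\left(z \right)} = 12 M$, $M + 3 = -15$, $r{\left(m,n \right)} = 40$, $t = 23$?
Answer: $\frac{4440661249}{261560} \approx 16978.0$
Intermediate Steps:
$M = -18$ ($M = -3 - 15 = -18$)
$c{\left(z \right)} = -216$ ($c{\left(z \right)} = 12 \left(-18\right) = -216$)
$\left(c{\left(149 \right)} + 17029\right) + \left(- \frac{8669}{-6539} + \frac{6531}{r{\left(54,t \right)}}\right) = \left(-216 + 17029\right) + \left(- \frac{8669}{-6539} + \frac{6531}{40}\right) = 16813 + \left(\left(-8669\right) \left(- \frac{1}{6539}\right) + 6531 \cdot \frac{1}{40}\right) = 16813 + \left(\frac{8669}{6539} + \frac{6531}{40}\right) = 16813 + \frac{43052969}{261560} = \frac{4440661249}{261560}$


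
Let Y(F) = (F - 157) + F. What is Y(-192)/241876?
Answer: -541/241876 ≈ -0.0022367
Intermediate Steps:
Y(F) = -157 + 2*F (Y(F) = (-157 + F) + F = -157 + 2*F)
Y(-192)/241876 = (-157 + 2*(-192))/241876 = (-157 - 384)*(1/241876) = -541*1/241876 = -541/241876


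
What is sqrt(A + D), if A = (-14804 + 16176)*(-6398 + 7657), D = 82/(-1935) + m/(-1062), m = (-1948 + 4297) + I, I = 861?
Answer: sqrt(2501511613221295)/38055 ≈ 1314.3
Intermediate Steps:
m = 3210 (m = (-1948 + 4297) + 861 = 2349 + 861 = 3210)
D = -349913/114165 (D = 82/(-1935) + 3210/(-1062) = 82*(-1/1935) + 3210*(-1/1062) = -82/1935 - 535/177 = -349913/114165 ≈ -3.0650)
A = 1727348 (A = 1372*1259 = 1727348)
sqrt(A + D) = sqrt(1727348 - 349913/114165) = sqrt(197202334507/114165) = sqrt(2501511613221295)/38055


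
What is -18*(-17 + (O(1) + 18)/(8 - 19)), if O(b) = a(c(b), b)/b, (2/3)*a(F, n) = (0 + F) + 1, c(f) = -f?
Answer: 3690/11 ≈ 335.45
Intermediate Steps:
a(F, n) = 3/2 + 3*F/2 (a(F, n) = 3*((0 + F) + 1)/2 = 3*(F + 1)/2 = 3*(1 + F)/2 = 3/2 + 3*F/2)
O(b) = (3/2 - 3*b/2)/b (O(b) = (3/2 + 3*(-b)/2)/b = (3/2 - 3*b/2)/b)
-18*(-17 + (O(1) + 18)/(8 - 19)) = -18*(-17 + ((3/2)*(1 - 1*1)/1 + 18)/(8 - 19)) = -18*(-17 + ((3/2)*1*(1 - 1) + 18)/(-11)) = -18*(-17 + ((3/2)*1*0 + 18)*(-1/11)) = -18*(-17 + (0 + 18)*(-1/11)) = -18*(-17 + 18*(-1/11)) = -18*(-17 - 18/11) = -18*(-205/11) = 3690/11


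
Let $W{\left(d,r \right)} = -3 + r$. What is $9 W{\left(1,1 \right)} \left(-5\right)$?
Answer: $90$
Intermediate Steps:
$9 W{\left(1,1 \right)} \left(-5\right) = 9 \left(-3 + 1\right) \left(-5\right) = 9 \left(-2\right) \left(-5\right) = \left(-18\right) \left(-5\right) = 90$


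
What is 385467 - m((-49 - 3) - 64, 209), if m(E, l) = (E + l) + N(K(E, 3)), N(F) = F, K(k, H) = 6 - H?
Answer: 385371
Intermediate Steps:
m(E, l) = 3 + E + l (m(E, l) = (E + l) + (6 - 1*3) = (E + l) + (6 - 3) = (E + l) + 3 = 3 + E + l)
385467 - m((-49 - 3) - 64, 209) = 385467 - (3 + ((-49 - 3) - 64) + 209) = 385467 - (3 + (-52 - 64) + 209) = 385467 - (3 - 116 + 209) = 385467 - 1*96 = 385467 - 96 = 385371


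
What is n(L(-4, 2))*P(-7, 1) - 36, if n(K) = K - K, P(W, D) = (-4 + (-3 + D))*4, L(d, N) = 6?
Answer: -36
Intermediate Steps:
P(W, D) = -28 + 4*D (P(W, D) = (-7 + D)*4 = -28 + 4*D)
n(K) = 0
n(L(-4, 2))*P(-7, 1) - 36 = 0*(-28 + 4*1) - 36 = 0*(-28 + 4) - 36 = 0*(-24) - 36 = 0 - 36 = -36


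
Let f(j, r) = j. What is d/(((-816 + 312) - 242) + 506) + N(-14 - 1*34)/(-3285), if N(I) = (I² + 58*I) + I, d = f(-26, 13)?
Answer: 2357/8760 ≈ 0.26906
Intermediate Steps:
d = -26
N(I) = I² + 59*I
d/(((-816 + 312) - 242) + 506) + N(-14 - 1*34)/(-3285) = -26/(((-816 + 312) - 242) + 506) + ((-14 - 1*34)*(59 + (-14 - 1*34)))/(-3285) = -26/((-504 - 242) + 506) + ((-14 - 34)*(59 + (-14 - 34)))*(-1/3285) = -26/(-746 + 506) - 48*(59 - 48)*(-1/3285) = -26/(-240) - 48*11*(-1/3285) = -26*(-1/240) - 528*(-1/3285) = 13/120 + 176/1095 = 2357/8760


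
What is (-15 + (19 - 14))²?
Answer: 100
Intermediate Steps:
(-15 + (19 - 14))² = (-15 + 5)² = (-10)² = 100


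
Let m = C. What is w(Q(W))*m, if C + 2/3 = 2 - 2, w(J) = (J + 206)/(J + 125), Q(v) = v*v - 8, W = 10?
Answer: -596/651 ≈ -0.91551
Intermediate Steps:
Q(v) = -8 + v**2 (Q(v) = v**2 - 8 = -8 + v**2)
w(J) = (206 + J)/(125 + J)
C = -2/3 (C = -2/3 + (2 - 2) = -2/3 + 0 = -2/3 ≈ -0.66667)
m = -2/3 ≈ -0.66667
w(Q(W))*m = ((206 + (-8 + 10**2))/(125 + (-8 + 10**2)))*(-2/3) = ((206 + (-8 + 100))/(125 + (-8 + 100)))*(-2/3) = ((206 + 92)/(125 + 92))*(-2/3) = (298/217)*(-2/3) = -596/651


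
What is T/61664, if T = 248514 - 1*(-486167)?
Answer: 734681/61664 ≈ 11.914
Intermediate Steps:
T = 734681 (T = 248514 + 486167 = 734681)
T/61664 = 734681/61664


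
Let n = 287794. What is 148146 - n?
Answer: -139648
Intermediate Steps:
148146 - n = 148146 - 1*287794 = 148146 - 287794 = -139648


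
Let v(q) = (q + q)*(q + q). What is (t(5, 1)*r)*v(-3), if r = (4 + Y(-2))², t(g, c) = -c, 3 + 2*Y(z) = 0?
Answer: -225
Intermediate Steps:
Y(z) = -3/2 (Y(z) = -3/2 + (½)*0 = -3/2 + 0 = -3/2)
r = 25/4 (r = (4 - 3/2)² = (5/2)² = 25/4 ≈ 6.2500)
v(q) = 4*q² (v(q) = (2*q)*(2*q) = 4*q²)
(t(5, 1)*r)*v(-3) = (-1*1*(25/4))*(4*(-3)²) = (-1*25/4)*(4*9) = -25/4*36 = -225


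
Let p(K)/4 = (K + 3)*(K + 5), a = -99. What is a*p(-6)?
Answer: -1188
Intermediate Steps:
p(K) = 4*(3 + K)*(5 + K) (p(K) = 4*((K + 3)*(K + 5)) = 4*((3 + K)*(5 + K)) = 4*(3 + K)*(5 + K))
a*p(-6) = -99*(60 + 4*(-6)² + 32*(-6)) = -99*(60 + 4*36 - 192) = -99*(60 + 144 - 192) = -99*12 = -1188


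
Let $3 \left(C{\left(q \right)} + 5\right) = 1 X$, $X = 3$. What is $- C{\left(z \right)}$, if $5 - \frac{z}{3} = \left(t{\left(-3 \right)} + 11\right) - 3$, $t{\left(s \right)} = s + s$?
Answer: $4$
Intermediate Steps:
$t{\left(s \right)} = 2 s$
$z = 9$ ($z = 15 - 3 \left(\left(2 \left(-3\right) + 11\right) - 3\right) = 15 - 3 \left(\left(-6 + 11\right) - 3\right) = 15 - 3 \left(5 - 3\right) = 15 - 6 = 9$)
$C{\left(q \right)} = -4$ ($C{\left(q \right)} = -5 + \frac{1 \cdot 3}{3} = -5 + \frac{1}{3} \cdot 3 = -5 + 1 = -4$)
$- C{\left(z \right)} = \left(-1\right) \left(-4\right) = 4$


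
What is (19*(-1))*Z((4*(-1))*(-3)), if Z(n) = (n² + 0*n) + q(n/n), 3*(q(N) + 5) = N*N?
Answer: -7942/3 ≈ -2647.3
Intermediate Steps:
q(N) = -5 + N²/3 (q(N) = -5 + (N*N)/3 = -5 + N²/3)
Z(n) = -14/3 + n² (Z(n) = (n² + 0*n) + (-5 + (n/n)²/3) = (n² + 0) + (-5 + (⅓)*1²) = n² + (-5 + (⅓)*1) = n² + (-5 + ⅓) = n² - 14/3 = -14/3 + n²)
(19*(-1))*Z((4*(-1))*(-3)) = (19*(-1))*(-14/3 + ((4*(-1))*(-3))²) = -19*(-14/3 + (-4*(-3))²) = -19*(-14/3 + 12²) = -19*(-14/3 + 144) = -19*418/3 = -7942/3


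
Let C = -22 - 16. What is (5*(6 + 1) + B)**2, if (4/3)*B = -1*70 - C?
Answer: 121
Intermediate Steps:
C = -38
B = -24 (B = 3*(-1*70 - 1*(-38))/4 = 3*(-70 + 38)/4 = (3/4)*(-32) = -24)
(5*(6 + 1) + B)**2 = (5*(6 + 1) - 24)**2 = (5*7 - 24)**2 = (35 - 24)**2 = 11**2 = 121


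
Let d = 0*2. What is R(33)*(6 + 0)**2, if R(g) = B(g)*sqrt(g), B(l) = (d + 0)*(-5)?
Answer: 0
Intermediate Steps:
d = 0
B(l) = 0 (B(l) = (0 + 0)*(-5) = 0*(-5) = 0)
R(g) = 0 (R(g) = 0*sqrt(g) = 0)
R(33)*(6 + 0)**2 = 0*(6 + 0)**2 = 0*6**2 = 0*36 = 0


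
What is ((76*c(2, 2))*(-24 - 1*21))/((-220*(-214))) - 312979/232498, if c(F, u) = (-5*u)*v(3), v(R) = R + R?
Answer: 824338457/273650146 ≈ 3.0124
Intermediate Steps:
v(R) = 2*R
c(F, u) = -30*u (c(F, u) = (-5*u)*(2*3) = -5*u*6 = -30*u)
((76*c(2, 2))*(-24 - 1*21))/((-220*(-214))) - 312979/232498 = ((76*(-30*2))*(-24 - 1*21))/((-220*(-214))) - 312979/232498 = ((76*(-60))*(-24 - 21))/47080 - 312979*1/232498 = -4560*(-45)*(1/47080) - 312979/232498 = 205200*(1/47080) - 312979/232498 = 5130/1177 - 312979/232498 = 824338457/273650146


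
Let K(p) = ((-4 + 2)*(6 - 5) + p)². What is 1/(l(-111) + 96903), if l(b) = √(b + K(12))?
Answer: 96903/9390191420 - I*√11/9390191420 ≈ 1.032e-5 - 3.532e-10*I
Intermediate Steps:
K(p) = (-2 + p)² (K(p) = (-2*1 + p)² = (-2 + p)²)
l(b) = √(100 + b) (l(b) = √(b + (-2 + 12)²) = √(b + 10²) = √(b + 100) = √(100 + b))
1/(l(-111) + 96903) = 1/(√(100 - 111) + 96903) = 1/(√(-11) + 96903) = 1/(I*√11 + 96903) = 1/(96903 + I*√11)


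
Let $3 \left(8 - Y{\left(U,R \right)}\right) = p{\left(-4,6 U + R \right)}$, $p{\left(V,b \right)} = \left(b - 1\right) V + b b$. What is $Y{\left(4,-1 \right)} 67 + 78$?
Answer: $-9235$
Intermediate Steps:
$p{\left(V,b \right)} = b^{2} + V \left(-1 + b\right)$ ($p{\left(V,b \right)} = \left(b - 1\right) V + b^{2} = \left(-1 + b\right) V + b^{2} = V \left(-1 + b\right) + b^{2} = b^{2} + V \left(-1 + b\right)$)
$Y{\left(U,R \right)} = \frac{20}{3} + 8 U - \frac{\left(R + 6 U\right)^{2}}{3} + \frac{4 R}{3}$ ($Y{\left(U,R \right)} = 8 - \frac{\left(6 U + R\right)^{2} - -4 - 4 \left(6 U + R\right)}{3} = 8 - \frac{\left(R + 6 U\right)^{2} + 4 - 4 \left(R + 6 U\right)}{3} = 8 - \frac{\left(R + 6 U\right)^{2} + 4 - \left(4 R + 24 U\right)}{3} = 8 - \frac{4 + \left(R + 6 U\right)^{2} - 24 U - 4 R}{3} = 8 + \left(- \frac{4}{3} + 8 U - \frac{\left(R + 6 U\right)^{2}}{3} + \frac{4 R}{3}\right) = \frac{20}{3} + 8 U - \frac{\left(R + 6 U\right)^{2}}{3} + \frac{4 R}{3}$)
$Y{\left(4,-1 \right)} 67 + 78 = \left(\frac{20}{3} + 8 \cdot 4 - \frac{\left(-1 + 6 \cdot 4\right)^{2}}{3} + \frac{4}{3} \left(-1\right)\right) 67 + 78 = \left(\frac{20}{3} + 32 - \frac{\left(-1 + 24\right)^{2}}{3} - \frac{4}{3}\right) 67 + 78 = \left(\frac{20}{3} + 32 - \frac{23^{2}}{3} - \frac{4}{3}\right) 67 + 78 = \left(\frac{20}{3} + 32 - \frac{529}{3} - \frac{4}{3}\right) 67 + 78 = \left(-139\right) 67 + 78 = -9313 + 78 = -9235$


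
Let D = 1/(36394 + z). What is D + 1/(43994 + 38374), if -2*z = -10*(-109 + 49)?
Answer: 59231/1486495296 ≈ 3.9846e-5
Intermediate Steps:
z = -300 (z = -(-5)*(-109 + 49) = -(-5)*(-60) = -½*600 = -300)
D = 1/36094 (D = 1/(36394 - 300) = 1/36094 ≈ 2.7705e-5)
D + 1/(43994 + 38374) = 1/36094 + 1/(43994 + 38374) = 1/36094 + 1/82368 = 59231/1486495296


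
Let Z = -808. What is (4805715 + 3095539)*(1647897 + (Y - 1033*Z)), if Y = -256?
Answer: 19613322310470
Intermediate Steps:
(4805715 + 3095539)*(1647897 + (Y - 1033*Z)) = (4805715 + 3095539)*(1647897 + (-256 - 1033*(-808))) = 7901254*(1647897 + (-256 + 834664)) = 7901254*(1647897 + 834408) = 7901254*2482305 = 19613322310470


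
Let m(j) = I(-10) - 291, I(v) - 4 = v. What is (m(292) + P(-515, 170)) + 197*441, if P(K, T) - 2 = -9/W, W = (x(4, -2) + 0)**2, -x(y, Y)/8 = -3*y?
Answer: 88659967/1024 ≈ 86582.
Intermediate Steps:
I(v) = 4 + v
x(y, Y) = 24*y (x(y, Y) = -(-24)*y = 24*y)
W = 9216 (W = (24*4 + 0)**2 = (96 + 0)**2 = 96**2 = 9216)
m(j) = -297 (m(j) = (4 - 10) - 291 = -6 - 291 = -297)
P(K, T) = 2047/1024 (P(K, T) = 2 - 9/9216 = 2 + (1/9216)*(-9) = 2 - 1/1024 = 2047/1024)
(m(292) + P(-515, 170)) + 197*441 = (-297 + 2047/1024) + 197*441 = -302081/1024 + 86877 = 88659967/1024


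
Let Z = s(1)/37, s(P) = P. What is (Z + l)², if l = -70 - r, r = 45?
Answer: 18096516/1369 ≈ 13219.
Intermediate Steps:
Z = 1/37 ≈ 0.027027
l = -115 (l = -70 - 1*45 = -70 - 45 = -115)
(Z + l)² = (1/37 - 115)² = (-4254/37)² = 18096516/1369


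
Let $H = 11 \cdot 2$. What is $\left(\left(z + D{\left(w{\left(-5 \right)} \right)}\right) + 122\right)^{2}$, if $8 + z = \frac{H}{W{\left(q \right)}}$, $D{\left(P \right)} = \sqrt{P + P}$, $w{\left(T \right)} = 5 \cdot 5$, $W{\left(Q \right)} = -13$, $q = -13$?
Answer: $\frac{2140050}{169} + \frac{14600 \sqrt{2}}{13} \approx 14251.0$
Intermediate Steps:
$H = 22$
$w{\left(T \right)} = 25$
$D{\left(P \right)} = \sqrt{2} \sqrt{P}$ ($D{\left(P \right)} = \sqrt{2 P} = \sqrt{2} \sqrt{P}$)
$z = - \frac{126}{13}$ ($z = -8 + \frac{22}{-13} = -8 + 22 \left(- \frac{1}{13}\right) = -8 - \frac{22}{13} = - \frac{126}{13} \approx -9.6923$)
$\left(\left(z + D{\left(w{\left(-5 \right)} \right)}\right) + 122\right)^{2} = \left(\left(- \frac{126}{13} + \sqrt{2} \sqrt{25}\right) + 122\right)^{2} = \left(\left(- \frac{126}{13} + \sqrt{2} \cdot 5\right) + 122\right)^{2} = \left(\left(- \frac{126}{13} + 5 \sqrt{2}\right) + 122\right)^{2} = \left(\frac{1460}{13} + 5 \sqrt{2}\right)^{2}$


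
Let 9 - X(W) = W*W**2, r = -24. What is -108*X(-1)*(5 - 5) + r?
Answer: -24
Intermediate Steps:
X(W) = 9 - W**3 (X(W) = 9 - W*W**2 = 9 - W**3)
-108*X(-1)*(5 - 5) + r = -108*(9 - 1*(-1)**3)*(5 - 5) - 24 = -108*(9 - 1*(-1))*0 - 24 = -108*(9 + 1)*0 - 24 = -1080*0 - 24 = -108*0 - 24 = 0 - 24 = -24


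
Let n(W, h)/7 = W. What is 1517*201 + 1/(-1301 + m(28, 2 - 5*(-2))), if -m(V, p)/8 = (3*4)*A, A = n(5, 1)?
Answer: 1421218136/4661 ≈ 3.0492e+5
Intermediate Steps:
n(W, h) = 7*W
A = 35 (A = 7*5 = 35)
m(V, p) = -3360 (m(V, p) = -8*3*4*35 = -96*35 = -8*420 = -3360)
1517*201 + 1/(-1301 + m(28, 2 - 5*(-2))) = 1517*201 + 1/(-1301 - 3360) = 304917 + 1/(-4661) = 304917 - 1/4661 = 1421218136/4661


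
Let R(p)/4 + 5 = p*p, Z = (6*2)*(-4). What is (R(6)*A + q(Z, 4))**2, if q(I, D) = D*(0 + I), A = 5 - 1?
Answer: 92416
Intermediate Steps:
Z = -48 (Z = 12*(-4) = -48)
R(p) = -20 + 4*p**2 (R(p) = -20 + 4*(p*p) = -20 + 4*p**2)
A = 4
q(I, D) = D*I
(R(6)*A + q(Z, 4))**2 = ((-20 + 4*6**2)*4 + 4*(-48))**2 = ((-20 + 4*36)*4 - 192)**2 = ((-20 + 144)*4 - 192)**2 = (124*4 - 192)**2 = (496 - 192)**2 = 304**2 = 92416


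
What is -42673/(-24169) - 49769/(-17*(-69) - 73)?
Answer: -1155926661/26585900 ≈ -43.479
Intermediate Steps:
-42673/(-24169) - 49769/(-17*(-69) - 73) = -42673*(-1/24169) - 49769/(1173 - 73) = 42673/24169 - 49769/1100 = -1155926661/26585900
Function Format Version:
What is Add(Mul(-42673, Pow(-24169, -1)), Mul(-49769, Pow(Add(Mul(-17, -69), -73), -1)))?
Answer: Rational(-1155926661, 26585900) ≈ -43.479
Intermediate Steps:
Add(Mul(-42673, Pow(-24169, -1)), Mul(-49769, Pow(Add(Mul(-17, -69), -73), -1))) = Add(Mul(-42673, Rational(-1, 24169)), Mul(-49769, Pow(Add(1173, -73), -1))) = Add(Rational(42673, 24169), Mul(-49769, Pow(1100, -1))) = Add(Rational(42673, 24169), Mul(-49769, Rational(1, 1100))) = Add(Rational(42673, 24169), Rational(-49769, 1100)) = Rational(-1155926661, 26585900)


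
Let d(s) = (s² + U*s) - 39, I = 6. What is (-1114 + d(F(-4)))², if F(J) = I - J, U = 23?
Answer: 677329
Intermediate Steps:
F(J) = 6 - J
d(s) = -39 + s² + 23*s (d(s) = (s² + 23*s) - 39 = -39 + s² + 23*s)
(-1114 + d(F(-4)))² = (-1114 + (-39 + (6 - 1*(-4))² + 23*(6 - 1*(-4))))² = (-1114 + (-39 + (6 + 4)² + 23*(6 + 4)))² = (-1114 + (-39 + 10² + 23*10))² = (-1114 + (-39 + 100 + 230))² = (-1114 + 291)² = (-823)² = 677329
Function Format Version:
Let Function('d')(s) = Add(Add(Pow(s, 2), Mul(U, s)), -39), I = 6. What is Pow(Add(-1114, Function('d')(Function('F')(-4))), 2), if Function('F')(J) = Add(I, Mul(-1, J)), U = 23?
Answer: 677329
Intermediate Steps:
Function('F')(J) = Add(6, Mul(-1, J))
Function('d')(s) = Add(-39, Pow(s, 2), Mul(23, s)) (Function('d')(s) = Add(Add(Pow(s, 2), Mul(23, s)), -39) = Add(-39, Pow(s, 2), Mul(23, s)))
Pow(Add(-1114, Function('d')(Function('F')(-4))), 2) = Pow(Add(-1114, Add(-39, Pow(Add(6, Mul(-1, -4)), 2), Mul(23, Add(6, Mul(-1, -4))))), 2) = Pow(Add(-1114, Add(-39, Pow(Add(6, 4), 2), Mul(23, Add(6, 4)))), 2) = Pow(Add(-1114, Add(-39, Pow(10, 2), Mul(23, 10))), 2) = Pow(Add(-1114, Add(-39, 100, 230)), 2) = Pow(Add(-1114, 291), 2) = Pow(-823, 2) = 677329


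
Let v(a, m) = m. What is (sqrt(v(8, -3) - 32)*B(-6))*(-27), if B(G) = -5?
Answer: 135*I*sqrt(35) ≈ 798.67*I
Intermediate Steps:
(sqrt(v(8, -3) - 32)*B(-6))*(-27) = (sqrt(-3 - 32)*(-5))*(-27) = (sqrt(-35)*(-5))*(-27) = ((I*sqrt(35))*(-5))*(-27) = -5*I*sqrt(35)*(-27) = 135*I*sqrt(35)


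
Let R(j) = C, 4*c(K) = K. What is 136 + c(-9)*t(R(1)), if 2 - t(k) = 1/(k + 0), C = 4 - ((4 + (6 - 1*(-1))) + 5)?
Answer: 2101/16 ≈ 131.31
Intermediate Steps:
c(K) = K/4
C = -12 (C = 4 - ((4 + (6 + 1)) + 5) = 4 - ((4 + 7) + 5) = 4 - (11 + 5) = 4 - 1*16 = 4 - 16 = -12)
R(j) = -12
t(k) = 2 - 1/k (t(k) = 2 - 1/(k + 0) = 2 - 1/k)
136 + c(-9)*t(R(1)) = 136 + ((1/4)*(-9))*(2 - 1/(-12)) = 136 - 9*(2 - 1*(-1/12))/4 = 136 - 9*(2 + 1/12)/4 = 136 - 9/4*25/12 = 136 - 75/16 = 2101/16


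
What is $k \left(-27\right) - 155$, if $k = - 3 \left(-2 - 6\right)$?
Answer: $-803$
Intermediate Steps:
$k = 24$ ($k = \left(-3\right) \left(-8\right) = 24$)
$k \left(-27\right) - 155 = 24 \left(-27\right) - 155 = -648 - 155 = -803$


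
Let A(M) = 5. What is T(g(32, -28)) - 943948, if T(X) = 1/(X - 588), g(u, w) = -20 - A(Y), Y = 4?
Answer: -578640125/613 ≈ -9.4395e+5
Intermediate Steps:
g(u, w) = -25 (g(u, w) = -20 - 1*5 = -20 - 5 = -25)
T(X) = 1/(-588 + X)
T(g(32, -28)) - 943948 = 1/(-588 - 25) - 943948 = 1/(-613) - 943948 = -1/613 - 943948 = -578640125/613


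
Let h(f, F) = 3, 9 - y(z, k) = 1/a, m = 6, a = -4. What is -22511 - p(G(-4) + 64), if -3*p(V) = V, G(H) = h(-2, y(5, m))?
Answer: -67466/3 ≈ -22489.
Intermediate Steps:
y(z, k) = 37/4 (y(z, k) = 9 - 1/(-4) = 9 - (-1)/4 = 9 - 1*(-¼) = 9 + ¼ = 37/4)
G(H) = 3
p(V) = -V/3
-22511 - p(G(-4) + 64) = -22511 - (-1)*(3 + 64)/3 = -22511 - (-1)*67/3 = -22511 - 1*(-67/3) = -22511 + 67/3 = -67466/3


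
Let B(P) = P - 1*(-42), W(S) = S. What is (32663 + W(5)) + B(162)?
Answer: 32872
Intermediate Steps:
B(P) = 42 + P (B(P) = P + 42 = 42 + P)
(32663 + W(5)) + B(162) = (32663 + 5) + (42 + 162) = 32668 + 204 = 32872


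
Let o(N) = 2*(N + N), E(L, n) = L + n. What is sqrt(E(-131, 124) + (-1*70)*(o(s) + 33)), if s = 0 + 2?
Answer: I*sqrt(2877) ≈ 53.638*I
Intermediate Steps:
s = 2
o(N) = 4*N (o(N) = 2*(2*N) = 4*N)
sqrt(E(-131, 124) + (-1*70)*(o(s) + 33)) = sqrt((-131 + 124) + (-1*70)*(4*2 + 33)) = sqrt(-7 - 70*(8 + 33)) = sqrt(-7 - 70*41) = sqrt(-7 - 2870) = sqrt(-2877) = I*sqrt(2877)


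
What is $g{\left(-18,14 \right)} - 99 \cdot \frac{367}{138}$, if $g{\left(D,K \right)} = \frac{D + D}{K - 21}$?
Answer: $- \frac{83121}{322} \approx -258.14$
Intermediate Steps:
$g{\left(D,K \right)} = \frac{2 D}{-21 + K}$
$g{\left(-18,14 \right)} - 99 \cdot \frac{367}{138} = 2 \left(-18\right) \frac{1}{-21 + 14} - 99 \cdot \frac{367}{138} = 2 \left(-18\right) \frac{1}{-7} - 99 \cdot 367 \cdot \frac{1}{138} = 2 \left(-18\right) \left(- \frac{1}{7}\right) - \frac{12111}{46} = \frac{36}{7} - \frac{12111}{46} = - \frac{83121}{322}$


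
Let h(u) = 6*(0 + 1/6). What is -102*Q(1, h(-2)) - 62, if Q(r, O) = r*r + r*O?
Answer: -266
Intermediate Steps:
h(u) = 1 (h(u) = 6*(0 + 1/6) = 6*(1/6) = 1)
Q(r, O) = r**2 + O*r
-102*Q(1, h(-2)) - 62 = -102*(1 + 1) - 62 = -102*2 - 62 = -204 - 62 = -266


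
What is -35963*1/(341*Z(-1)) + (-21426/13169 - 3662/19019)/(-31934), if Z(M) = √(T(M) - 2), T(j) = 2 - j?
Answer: -1005734718127835/9536349141319 ≈ -105.46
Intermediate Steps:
Z(M) = √(-M) (Z(M) = √((2 - M) - 2) = √(-M))
-35963*1/(341*Z(-1)) + (-21426/13169 - 3662/19019)/(-31934) = -35963/((31*√(-1*(-1)))*11) + (-21426/13169 - 3662/19019)/(-31934) = -35963/((31*√1)*11) + (-21426*1/13169 - 3662*1/19019)*(-1/31934) = -35963/((31*1)*11) + (-21426/13169 - 3662/19019)*(-1/31934) = -35963/(31*11) - 35055844/19266247*(-1/31934) = -35963/341 + 17527922/307624165849 = -1005734718127835/9536349141319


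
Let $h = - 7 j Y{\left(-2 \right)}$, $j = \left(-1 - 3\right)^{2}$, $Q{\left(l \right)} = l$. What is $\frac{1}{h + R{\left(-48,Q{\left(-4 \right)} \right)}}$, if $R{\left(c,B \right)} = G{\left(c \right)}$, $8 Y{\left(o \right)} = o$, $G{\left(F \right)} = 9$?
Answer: $\frac{1}{37} \approx 0.027027$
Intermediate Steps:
$Y{\left(o \right)} = \frac{o}{8}$
$j = 16$ ($j = \left(-4\right)^{2} = 16$)
$h = 28$ ($h = \left(-7\right) 16 \cdot \frac{1}{8} \left(-2\right) = \left(-112\right) \left(- \frac{1}{4}\right) = 28$)
$R{\left(c,B \right)} = 9$
$\frac{1}{h + R{\left(-48,Q{\left(-4 \right)} \right)}} = \frac{1}{28 + 9} = \frac{1}{37}$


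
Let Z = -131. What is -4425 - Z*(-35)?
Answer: -9010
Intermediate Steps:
-4425 - Z*(-35) = -4425 - (-131)*(-35) = -4425 - 1*4585 = -4425 - 4585 = -9010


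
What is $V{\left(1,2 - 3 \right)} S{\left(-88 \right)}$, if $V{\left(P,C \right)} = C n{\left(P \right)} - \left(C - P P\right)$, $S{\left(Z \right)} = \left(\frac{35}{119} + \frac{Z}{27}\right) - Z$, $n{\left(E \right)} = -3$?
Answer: $\frac{195155}{459} \approx 425.17$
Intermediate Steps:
$S{\left(Z \right)} = \frac{5}{17} - \frac{26 Z}{27}$ ($S{\left(Z \right)} = \left(35 \cdot \frac{1}{119} + Z \frac{1}{27}\right) - Z = \left(\frac{5}{17} + \frac{Z}{27}\right) - Z = \frac{5}{17} - \frac{26 Z}{27}$)
$V{\left(P,C \right)} = P^{2} - 4 C$ ($V{\left(P,C \right)} = C \left(-3\right) - \left(C - P P\right) = - 3 C - \left(C - P^{2}\right) = P^{2} - 4 C$)
$V{\left(1,2 - 3 \right)} S{\left(-88 \right)} = \left(1^{2} - 4 \left(2 - 3\right)\right) \left(\frac{5}{17} - - \frac{2288}{27}\right) = \left(1 - -4\right) \left(\frac{5}{17} + \frac{2288}{27}\right) = \left(1 + 4\right) \frac{39031}{459} = 5 \cdot \frac{39031}{459} = \frac{195155}{459}$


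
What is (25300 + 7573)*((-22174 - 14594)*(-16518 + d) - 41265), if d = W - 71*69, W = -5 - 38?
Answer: 25936797493095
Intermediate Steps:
W = -43
d = -4942 (d = -43 - 71*69 = -43 - 4899 = -4942)
(25300 + 7573)*((-22174 - 14594)*(-16518 + d) - 41265) = (25300 + 7573)*((-22174 - 14594)*(-16518 - 4942) - 41265) = 32873*(-36768*(-21460) - 41265) = 32873*(789041280 - 41265) = 32873*789000015 = 25936797493095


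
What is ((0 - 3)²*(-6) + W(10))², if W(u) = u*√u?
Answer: 3916 - 1080*√10 ≈ 500.74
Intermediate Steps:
W(u) = u^(3/2)
((0 - 3)²*(-6) + W(10))² = ((0 - 3)²*(-6) + 10^(3/2))² = ((-3)²*(-6) + 10*√10)² = (9*(-6) + 10*√10)² = (-54 + 10*√10)²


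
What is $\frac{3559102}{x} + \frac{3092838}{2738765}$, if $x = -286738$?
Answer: $- \frac{4430354903293}{392653999285} \approx -11.283$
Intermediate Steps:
$\frac{3559102}{x} + \frac{3092838}{2738765} = \frac{3559102}{-286738} + \frac{3092838}{2738765} = 3559102 \left(- \frac{1}{286738}\right) + 3092838 \cdot \frac{1}{2738765} = - \frac{1779551}{143369} + \frac{3092838}{2738765} = - \frac{4430354903293}{392653999285}$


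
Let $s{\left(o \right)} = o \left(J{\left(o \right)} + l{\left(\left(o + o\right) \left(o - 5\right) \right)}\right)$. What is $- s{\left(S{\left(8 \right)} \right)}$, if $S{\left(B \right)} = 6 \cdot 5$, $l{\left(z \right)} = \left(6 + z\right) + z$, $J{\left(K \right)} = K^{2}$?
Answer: $-117180$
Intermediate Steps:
$l{\left(z \right)} = 6 + 2 z$
$S{\left(B \right)} = 30$
$s{\left(o \right)} = o \left(6 + o^{2} + 4 o \left(-5 + o\right)\right)$ ($s{\left(o \right)} = o \left(o^{2} + \left(6 + 2 \left(o + o\right) \left(o - 5\right)\right)\right) = o \left(o^{2} + \left(6 + 2 \cdot 2 o \left(-5 + o\right)\right)\right) = o \left(o^{2} + \left(6 + 4 o \left(-5 + o\right)\right)\right) = o \left(6 + o^{2} + 4 o \left(-5 + o\right)\right)$)
$- s{\left(S{\left(8 \right)} \right)} = - 30 \left(6 - 600 + 5 \cdot 30^{2}\right) = - 30 \left(6 - 600 + 5 \cdot 900\right) = - 30 \left(6 - 600 + 4500\right) = - 30 \cdot 3906 = \left(-1\right) 117180 = -117180$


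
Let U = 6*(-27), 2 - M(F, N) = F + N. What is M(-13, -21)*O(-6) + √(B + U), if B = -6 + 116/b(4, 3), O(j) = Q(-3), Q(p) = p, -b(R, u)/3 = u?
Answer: -108 + 2*I*√407/3 ≈ -108.0 + 13.449*I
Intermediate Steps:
b(R, u) = -3*u
M(F, N) = 2 - F - N (M(F, N) = 2 - (F + N) = 2 + (-F - N) = 2 - F - N)
U = -162
O(j) = -3
B = -170/9 (B = -6 + 116/((-3*3)) = -6 + 116/(-9) = -6 + 116*(-⅑) = -6 - 116/9 = -170/9 ≈ -18.889)
M(-13, -21)*O(-6) + √(B + U) = (2 - 1*(-13) - 1*(-21))*(-3) + √(-170/9 - 162) = (2 + 13 + 21)*(-3) + √(-1628/9) = 36*(-3) + 2*I*√407/3 = -108 + 2*I*√407/3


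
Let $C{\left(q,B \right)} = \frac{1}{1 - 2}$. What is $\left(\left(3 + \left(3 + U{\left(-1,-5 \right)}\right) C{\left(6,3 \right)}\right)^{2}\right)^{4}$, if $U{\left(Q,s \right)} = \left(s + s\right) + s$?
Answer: $2562890625$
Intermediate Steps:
$C{\left(q,B \right)} = -1$ ($C{\left(q,B \right)} = \frac{1}{-1} = -1$)
$U{\left(Q,s \right)} = 3 s$ ($U{\left(Q,s \right)} = 2 s + s = 3 s$)
$\left(\left(3 + \left(3 + U{\left(-1,-5 \right)}\right) C{\left(6,3 \right)}\right)^{2}\right)^{4} = \left(\left(3 + \left(3 + 3 \left(-5\right)\right) \left(-1\right)\right)^{2}\right)^{4} = \left(\left(3 + \left(3 - 15\right) \left(-1\right)\right)^{2}\right)^{4} = \left(\left(3 - -12\right)^{2}\right)^{4} = \left(\left(3 + 12\right)^{2}\right)^{4} = \left(15^{2}\right)^{4} = 225^{4} = 2562890625$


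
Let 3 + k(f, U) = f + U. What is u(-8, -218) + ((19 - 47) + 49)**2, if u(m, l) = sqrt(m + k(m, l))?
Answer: 441 + I*sqrt(237) ≈ 441.0 + 15.395*I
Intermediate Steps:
k(f, U) = -3 + U + f (k(f, U) = -3 + (f + U) = -3 + (U + f) = -3 + U + f)
u(m, l) = sqrt(-3 + l + 2*m) (u(m, l) = sqrt(m + (-3 + l + m)) = sqrt(-3 + l + 2*m))
u(-8, -218) + ((19 - 47) + 49)**2 = sqrt(-3 - 218 + 2*(-8)) + ((19 - 47) + 49)**2 = sqrt(-3 - 218 - 16) + (-28 + 49)**2 = sqrt(-237) + 21**2 = I*sqrt(237) + 441 = 441 + I*sqrt(237)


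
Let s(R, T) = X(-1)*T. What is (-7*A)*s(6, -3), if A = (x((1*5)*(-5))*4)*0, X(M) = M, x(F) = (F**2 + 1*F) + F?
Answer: 0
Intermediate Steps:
x(F) = F**2 + 2*F (x(F) = (F**2 + F) + F = (F + F**2) + F = F**2 + 2*F)
s(R, T) = -T
A = 0 (A = ((((1*5)*(-5))*(2 + (1*5)*(-5)))*4)*0 = (((5*(-5))*(2 + 5*(-5)))*4)*0 = (-25*(2 - 25)*4)*0 = (-25*(-23)*4)*0 = (575*4)*0 = 2300*0 = 0)
(-7*A)*s(6, -3) = (-7*0)*(-1*(-3)) = 0*3 = 0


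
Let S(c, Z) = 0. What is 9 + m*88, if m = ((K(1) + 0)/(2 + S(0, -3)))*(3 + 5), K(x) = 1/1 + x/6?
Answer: 1259/3 ≈ 419.67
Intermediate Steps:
K(x) = 1 + x/6 (K(x) = 1*1 + x*(⅙) = 1 + x/6)
m = 14/3 (m = (((1 + (⅙)*1) + 0)/(2 + 0))*(3 + 5) = (((1 + ⅙) + 0)/2)*8 = ((7/6 + 0)*(½))*8 = ((7/6)*(½))*8 = (7/12)*8 = 14/3 ≈ 4.6667)
9 + m*88 = 9 + (14/3)*88 = 9 + 1232/3 = 1259/3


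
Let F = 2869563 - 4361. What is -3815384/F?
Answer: -1907692/1432601 ≈ -1.3316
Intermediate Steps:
F = 2865202
-3815384/F = -3815384/2865202 = -3815384*1/2865202 = -1907692/1432601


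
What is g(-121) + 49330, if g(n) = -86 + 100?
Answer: 49344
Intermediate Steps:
g(n) = 14
g(-121) + 49330 = 14 + 49330 = 49344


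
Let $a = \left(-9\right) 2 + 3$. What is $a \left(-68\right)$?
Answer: $1020$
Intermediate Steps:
$a = -15$ ($a = -18 + 3 = -15$)
$a \left(-68\right) = \left(-15\right) \left(-68\right) = 1020$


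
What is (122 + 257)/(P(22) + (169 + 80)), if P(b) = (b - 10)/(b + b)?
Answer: 4169/2742 ≈ 1.5204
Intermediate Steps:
P(b) = (-10 + b)/(2*b) (P(b) = (-10 + b)/((2*b)) = (-10 + b)*(1/(2*b)) = (-10 + b)/(2*b))
(122 + 257)/(P(22) + (169 + 80)) = (122 + 257)/((½)*(-10 + 22)/22 + (169 + 80)) = 379/((½)*(1/22)*12 + 249) = 379/(3/11 + 249) = 379/(2742/11) = 379*(11/2742) = 4169/2742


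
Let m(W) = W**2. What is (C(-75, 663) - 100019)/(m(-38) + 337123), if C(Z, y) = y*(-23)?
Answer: -115268/338567 ≈ -0.34046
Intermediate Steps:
C(Z, y) = -23*y
(C(-75, 663) - 100019)/(m(-38) + 337123) = (-23*663 - 100019)/((-38)**2 + 337123) = (-15249 - 100019)/(1444 + 337123) = -115268/338567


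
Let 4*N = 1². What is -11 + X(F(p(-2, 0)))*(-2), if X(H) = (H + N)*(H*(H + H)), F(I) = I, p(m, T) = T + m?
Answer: 17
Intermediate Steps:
N = ¼ (N = (¼)*1² = (¼)*1 = ¼ ≈ 0.25000)
X(H) = 2*H²*(¼ + H) (X(H) = (H + ¼)*(H*(H + H)) = (¼ + H)*(H*(2*H)) = (¼ + H)*(2*H²) = 2*H²*(¼ + H))
-11 + X(F(p(-2, 0)))*(-2) = -11 + ((0 - 2)²*(1 + 4*(0 - 2))/2)*(-2) = -11 + ((½)*(-2)²*(1 + 4*(-2)))*(-2) = -11 + ((½)*4*(1 - 8))*(-2) = -11 + ((½)*4*(-7))*(-2) = -11 - 14*(-2) = -11 + 28 = 17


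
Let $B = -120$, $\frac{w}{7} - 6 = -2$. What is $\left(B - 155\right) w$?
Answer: $-7700$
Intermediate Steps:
$w = 28$ ($w = 42 + 7 \left(-2\right) = 42 - 14 = 28$)
$\left(B - 155\right) w = \left(-120 - 155\right) 28 = \left(-275\right) 28 = -7700$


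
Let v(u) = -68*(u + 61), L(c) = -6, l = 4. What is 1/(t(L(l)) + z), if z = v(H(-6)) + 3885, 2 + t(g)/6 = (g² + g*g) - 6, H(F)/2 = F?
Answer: 1/937 ≈ 0.0010672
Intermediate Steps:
H(F) = 2*F
t(g) = -48 + 12*g² (t(g) = -12 + 6*((g² + g*g) - 6) = -12 + 6*((g² + g²) - 6) = -12 + 6*(2*g² - 6) = -12 + 6*(-6 + 2*g²) = -12 + (-36 + 12*g²) = -48 + 12*g²)
v(u) = -4148 - 68*u (v(u) = -68*(61 + u) = -4148 - 68*u)
z = 553 (z = (-4148 - 136*(-6)) + 3885 = (-4148 - 68*(-12)) + 3885 = (-4148 + 816) + 3885 = -3332 + 3885 = 553)
1/(t(L(l)) + z) = 1/((-48 + 12*(-6)²) + 553) = 1/((-48 + 12*36) + 553) = 1/((-48 + 432) + 553) = 1/(384 + 553) = 1/937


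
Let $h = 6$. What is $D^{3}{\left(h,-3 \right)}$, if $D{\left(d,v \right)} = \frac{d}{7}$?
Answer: $\frac{216}{343} \approx 0.62974$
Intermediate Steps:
$D{\left(d,v \right)} = \frac{d}{7}$ ($D{\left(d,v \right)} = d \frac{1}{7} = \frac{d}{7}$)
$D^{3}{\left(h,-3 \right)} = \left(\frac{1}{7} \cdot 6\right)^{3} = \left(\frac{6}{7}\right)^{3} = \frac{216}{343}$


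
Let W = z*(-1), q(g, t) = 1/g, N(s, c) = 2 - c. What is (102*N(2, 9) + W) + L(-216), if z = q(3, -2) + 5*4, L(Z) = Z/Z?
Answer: -2200/3 ≈ -733.33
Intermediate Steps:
L(Z) = 1
z = 61/3 (z = 1/3 + 5*4 = 1/3 + 20 = 61/3 ≈ 20.333)
W = -61/3 (W = (61/3)*(-1) = -61/3 ≈ -20.333)
(102*N(2, 9) + W) + L(-216) = (102*(2 - 1*9) - 61/3) + 1 = (102*(2 - 9) - 61/3) + 1 = (102*(-7) - 61/3) + 1 = (-714 - 61/3) + 1 = -2203/3 + 1 = -2200/3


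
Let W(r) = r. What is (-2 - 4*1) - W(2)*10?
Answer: -26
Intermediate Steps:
(-2 - 4*1) - W(2)*10 = (-2 - 4*1) - 1*2*10 = (-2 - 4) - 2*10 = -6 - 20 = -26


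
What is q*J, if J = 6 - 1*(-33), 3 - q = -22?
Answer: 975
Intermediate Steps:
q = 25 (q = 3 - 1*(-22) = 3 + 22 = 25)
J = 39 (J = 6 + 33 = 39)
q*J = 25*39 = 975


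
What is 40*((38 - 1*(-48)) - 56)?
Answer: 1200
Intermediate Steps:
40*((38 - 1*(-48)) - 56) = 40*((38 + 48) - 56) = 40*(86 - 56) = 40*30 = 1200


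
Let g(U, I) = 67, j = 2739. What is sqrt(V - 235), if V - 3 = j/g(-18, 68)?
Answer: I*sqrt(857935)/67 ≈ 13.825*I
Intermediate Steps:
V = 2940/67 (V = 3 + 2739/67 = 2940/67 ≈ 43.881)
sqrt(V - 235) = sqrt(2940/67 - 235) = sqrt(-12805/67) = I*sqrt(857935)/67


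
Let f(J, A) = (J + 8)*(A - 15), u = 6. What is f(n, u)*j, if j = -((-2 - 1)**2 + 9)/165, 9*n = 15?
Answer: 522/55 ≈ 9.4909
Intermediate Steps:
n = 5/3 (n = (1/9)*15 = 5/3 ≈ 1.6667)
f(J, A) = (-15 + A)*(8 + J) (f(J, A) = (8 + J)*(-15 + A) = (-15 + A)*(8 + J))
j = -6/55 (j = -((-3)**2 + 9)*(1/165) = -(9 + 9)*(1/165) = -1*18*(1/165) = -18*1/165 = -6/55 ≈ -0.10909)
f(n, u)*j = (-120 - 15*5/3 + 8*6 + 6*(5/3))*(-6/55) = (-120 - 25 + 48 + 10)*(-6/55) = -87*(-6/55) = 522/55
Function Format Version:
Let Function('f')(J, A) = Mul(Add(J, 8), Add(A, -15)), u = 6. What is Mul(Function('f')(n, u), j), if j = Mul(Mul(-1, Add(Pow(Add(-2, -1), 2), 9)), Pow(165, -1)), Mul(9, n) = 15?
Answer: Rational(522, 55) ≈ 9.4909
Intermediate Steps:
n = Rational(5, 3) (n = Mul(Rational(1, 9), 15) = Rational(5, 3) ≈ 1.6667)
Function('f')(J, A) = Mul(Add(-15, A), Add(8, J)) (Function('f')(J, A) = Mul(Add(8, J), Add(-15, A)) = Mul(Add(-15, A), Add(8, J)))
j = Rational(-6, 55) (j = Mul(Mul(-1, Add(Pow(-3, 2), 9)), Rational(1, 165)) = Mul(Mul(-1, Add(9, 9)), Rational(1, 165)) = Mul(Mul(-1, 18), Rational(1, 165)) = Mul(-18, Rational(1, 165)) = Rational(-6, 55) ≈ -0.10909)
Mul(Function('f')(n, u), j) = Mul(Add(-120, Mul(-15, Rational(5, 3)), Mul(8, 6), Mul(6, Rational(5, 3))), Rational(-6, 55)) = Mul(Add(-120, -25, 48, 10), Rational(-6, 55)) = Mul(-87, Rational(-6, 55)) = Rational(522, 55)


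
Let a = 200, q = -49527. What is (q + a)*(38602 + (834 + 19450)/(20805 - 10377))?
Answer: -451299382145/237 ≈ -1.9042e+9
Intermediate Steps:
(q + a)*(38602 + (834 + 19450)/(20805 - 10377)) = (-49527 + 200)*(38602 + (834 + 19450)/(20805 - 10377)) = -49327*(38602 + 20284/10428) = -49327*(38602 + 20284*(1/10428)) = -49327*(38602 + 461/237) = -49327*9149135/237 = -451299382145/237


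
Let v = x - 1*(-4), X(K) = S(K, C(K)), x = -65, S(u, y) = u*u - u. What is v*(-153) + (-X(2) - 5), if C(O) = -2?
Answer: 9326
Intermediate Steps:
S(u, y) = u² - u
X(K) = K*(-1 + K)
v = -61 (v = -65 - 1*(-4) = -65 + 4 = -61)
v*(-153) + (-X(2) - 5) = -61*(-153) + (-2*(-1 + 2) - 5) = 9333 + (-2 - 5) = 9333 - 7 = 9326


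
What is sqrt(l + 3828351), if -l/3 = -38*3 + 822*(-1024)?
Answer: sqrt(6353877) ≈ 2520.7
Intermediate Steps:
l = 2525526 (l = -3*(-38*3 + 822*(-1024)) = -3*(-114 - 841728) = -3*(-841842) = 2525526)
sqrt(l + 3828351) = sqrt(2525526 + 3828351) = sqrt(6353877)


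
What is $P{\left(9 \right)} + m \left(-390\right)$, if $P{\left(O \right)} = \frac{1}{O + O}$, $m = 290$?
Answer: $- \frac{2035799}{18} \approx -1.131 \cdot 10^{5}$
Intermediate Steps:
$P{\left(O \right)} = \frac{1}{2 O}$
$P{\left(9 \right)} + m \left(-390\right) = \frac{1}{2 \cdot 9} + 290 \left(-390\right) = \frac{1}{2} \cdot \frac{1}{9} - 113100 = \frac{1}{18} - 113100 = - \frac{2035799}{18}$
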